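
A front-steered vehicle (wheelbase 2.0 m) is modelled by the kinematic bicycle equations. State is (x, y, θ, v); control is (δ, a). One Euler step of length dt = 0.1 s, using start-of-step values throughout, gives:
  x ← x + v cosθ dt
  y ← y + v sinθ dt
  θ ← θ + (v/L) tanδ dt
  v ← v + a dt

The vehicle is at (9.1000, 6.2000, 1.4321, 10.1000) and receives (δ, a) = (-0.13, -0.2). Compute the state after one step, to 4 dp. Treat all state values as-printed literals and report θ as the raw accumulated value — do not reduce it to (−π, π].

x' = 9.1000 + 10.1000·cos(1.4321)·0.1 = 9.2396
y' = 6.2000 + 10.1000·sin(1.4321)·0.1 = 7.2003
θ' = 1.4321 + (10.1000/2.0)·tan(-0.13)·0.1 = 1.3661
v' = 10.1000 − 0.2000·0.1 = 10.0800

(9.2396, 7.2003, 1.3661, 10.0800)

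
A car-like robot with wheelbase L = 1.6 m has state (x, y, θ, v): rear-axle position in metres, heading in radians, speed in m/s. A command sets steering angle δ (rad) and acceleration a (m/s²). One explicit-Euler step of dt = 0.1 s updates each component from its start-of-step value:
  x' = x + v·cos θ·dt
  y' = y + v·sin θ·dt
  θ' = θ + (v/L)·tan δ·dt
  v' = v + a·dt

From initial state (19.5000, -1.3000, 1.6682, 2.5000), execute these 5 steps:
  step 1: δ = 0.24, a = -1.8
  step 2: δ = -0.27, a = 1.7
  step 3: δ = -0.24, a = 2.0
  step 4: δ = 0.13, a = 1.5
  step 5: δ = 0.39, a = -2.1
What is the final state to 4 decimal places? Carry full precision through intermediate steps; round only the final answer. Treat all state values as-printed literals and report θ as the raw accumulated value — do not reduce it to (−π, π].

after step 1 (δ=0.24, a=-1.8): (19.475688, -1.051185, 1.706437, 2.320000)
after step 2 (δ=-0.27, a=1.7): (19.444315, -0.821316, 1.666307, 2.490000)
after step 3 (δ=-0.24, a=2.0): (19.420569, -0.573451, 1.628223, 2.690000)
after step 4 (δ=0.13, a=1.5): (19.405130, -0.304894, 1.650203, 2.840000)
after step 5 (δ=0.39, a=-2.1): (19.382602, -0.021789, 1.723165, 2.630000)

(19.3826, -0.0218, 1.7232, 2.6300)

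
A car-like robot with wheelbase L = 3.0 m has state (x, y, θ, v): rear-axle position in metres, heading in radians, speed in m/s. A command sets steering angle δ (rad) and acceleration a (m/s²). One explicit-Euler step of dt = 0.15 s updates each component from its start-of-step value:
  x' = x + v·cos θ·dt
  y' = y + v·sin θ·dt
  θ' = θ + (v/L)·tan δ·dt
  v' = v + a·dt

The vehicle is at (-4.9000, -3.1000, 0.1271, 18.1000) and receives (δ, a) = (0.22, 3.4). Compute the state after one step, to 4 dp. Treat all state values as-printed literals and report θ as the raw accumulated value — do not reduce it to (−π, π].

(-2.2069, -2.7559, 0.3295, 18.6100)

x' = -4.9000 + 18.1000·cos(0.1271)·0.15 = -2.2069
y' = -3.1000 + 18.1000·sin(0.1271)·0.15 = -2.7559
θ' = 0.1271 + (18.1000/3.0)·tan(0.22)·0.15 = 0.3295
v' = 18.1000 + 3.4000·0.15 = 18.6100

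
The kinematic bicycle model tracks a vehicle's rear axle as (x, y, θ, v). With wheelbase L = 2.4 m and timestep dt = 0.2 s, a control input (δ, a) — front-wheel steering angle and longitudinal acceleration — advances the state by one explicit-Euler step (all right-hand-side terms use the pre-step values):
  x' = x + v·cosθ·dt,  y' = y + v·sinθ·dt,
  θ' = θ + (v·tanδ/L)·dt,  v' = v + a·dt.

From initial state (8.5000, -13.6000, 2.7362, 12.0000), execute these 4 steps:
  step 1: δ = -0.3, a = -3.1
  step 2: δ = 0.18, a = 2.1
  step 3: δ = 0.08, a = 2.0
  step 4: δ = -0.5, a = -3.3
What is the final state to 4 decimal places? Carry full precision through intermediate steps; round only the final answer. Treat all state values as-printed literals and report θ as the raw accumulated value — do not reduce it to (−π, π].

(0.3712, -8.8535, 2.1229, 11.5400)

after step 1 (δ=-0.3, a=-3.1): (6.294526, -12.653489, 2.426864, 11.380000)
after step 2 (δ=0.18, a=2.1): (4.575529, -11.161770, 2.599432, 11.800000)
after step 3 (δ=0.08, a=2.0): (2.553964, -9.944037, 2.678266, 12.200000)
after step 4 (δ=-0.5, a=-3.3): (0.371211, -8.853537, 2.122859, 11.540000)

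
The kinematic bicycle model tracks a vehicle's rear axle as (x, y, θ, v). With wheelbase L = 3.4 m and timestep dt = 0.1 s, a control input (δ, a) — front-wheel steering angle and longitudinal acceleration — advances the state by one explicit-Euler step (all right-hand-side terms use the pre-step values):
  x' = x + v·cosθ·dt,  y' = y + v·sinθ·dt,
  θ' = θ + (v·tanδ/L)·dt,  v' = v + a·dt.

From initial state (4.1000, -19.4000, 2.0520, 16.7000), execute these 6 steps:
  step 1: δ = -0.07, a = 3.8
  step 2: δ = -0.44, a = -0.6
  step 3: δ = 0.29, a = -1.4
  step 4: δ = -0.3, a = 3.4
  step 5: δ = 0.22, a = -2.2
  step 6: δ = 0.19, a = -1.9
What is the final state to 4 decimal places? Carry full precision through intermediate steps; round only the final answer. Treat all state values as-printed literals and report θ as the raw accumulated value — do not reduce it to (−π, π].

after step 1 (δ=-0.07, a=3.8): (3.327046, -17.919648, 2.017561, 17.080000)
after step 2 (δ=-0.44, a=-0.6): (2.589104, -16.379289, 1.781063, 17.020000)
after step 3 (δ=0.29, a=-1.4): (2.233861, -14.714775, 1.930445, 16.880000)
after step 4 (δ=-0.3, a=3.4): (1.639777, -13.134773, 1.776869, 17.220000)
after step 5 (δ=0.22, a=-2.2): (1.287426, -11.449207, 1.890126, 17.000000)
after step 6 (δ=0.19, a=-1.9): (0.753745, -9.835148, 1.986286, 16.810000)

(0.7537, -9.8351, 1.9863, 16.8100)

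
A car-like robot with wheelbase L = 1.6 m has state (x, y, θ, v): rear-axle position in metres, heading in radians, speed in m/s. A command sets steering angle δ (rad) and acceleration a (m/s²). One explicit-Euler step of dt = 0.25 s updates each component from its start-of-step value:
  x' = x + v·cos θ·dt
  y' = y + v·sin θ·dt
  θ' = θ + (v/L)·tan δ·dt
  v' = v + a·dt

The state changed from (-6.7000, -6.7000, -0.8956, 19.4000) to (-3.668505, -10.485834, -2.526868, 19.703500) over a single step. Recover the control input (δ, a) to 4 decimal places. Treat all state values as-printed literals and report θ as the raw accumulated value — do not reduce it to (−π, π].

a = (v'−v)/dt = (0.303500)/0.25 = 1.2140
Δθ = θ'−θ = -1.631268;  (v·dt/L) = 19.4000·0.25/1.6 = 3.031250
tan δ = Δθ·L/(v·dt) = -0.538150  →  δ = -0.4937

δ = -0.4937, a = 1.2140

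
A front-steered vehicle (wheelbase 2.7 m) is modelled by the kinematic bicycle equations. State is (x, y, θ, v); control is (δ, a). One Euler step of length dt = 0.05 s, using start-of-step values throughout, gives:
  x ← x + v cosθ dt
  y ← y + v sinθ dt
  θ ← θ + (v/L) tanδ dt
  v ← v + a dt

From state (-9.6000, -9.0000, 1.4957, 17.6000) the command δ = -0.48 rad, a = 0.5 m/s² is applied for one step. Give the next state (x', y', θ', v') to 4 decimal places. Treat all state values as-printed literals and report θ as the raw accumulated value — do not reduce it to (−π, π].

(-9.5340, -8.1225, 1.3260, 17.6250)

x' = -9.6000 + 17.6000·cos(1.4957)·0.05 = -9.5340
y' = -9.0000 + 17.6000·sin(1.4957)·0.05 = -8.1225
θ' = 1.4957 + (17.6000/2.7)·tan(-0.48)·0.05 = 1.3260
v' = 17.6000 + 0.5000·0.05 = 17.6250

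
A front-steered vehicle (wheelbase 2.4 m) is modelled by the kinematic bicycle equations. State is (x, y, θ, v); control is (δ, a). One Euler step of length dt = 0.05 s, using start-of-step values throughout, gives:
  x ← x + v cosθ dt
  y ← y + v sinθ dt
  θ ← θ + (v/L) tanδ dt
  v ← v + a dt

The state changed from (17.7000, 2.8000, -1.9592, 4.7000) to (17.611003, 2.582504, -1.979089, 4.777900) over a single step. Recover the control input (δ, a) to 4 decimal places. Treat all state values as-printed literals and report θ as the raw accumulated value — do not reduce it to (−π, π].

a = (v'−v)/dt = (0.077900)/0.05 = 1.5580
Δθ = θ'−θ = -0.019889;  (v·dt/L) = 4.7000·0.05/2.4 = 0.097917
tan δ = Δθ·L/(v·dt) = -0.203122  →  δ = -0.2004

δ = -0.2004, a = 1.5580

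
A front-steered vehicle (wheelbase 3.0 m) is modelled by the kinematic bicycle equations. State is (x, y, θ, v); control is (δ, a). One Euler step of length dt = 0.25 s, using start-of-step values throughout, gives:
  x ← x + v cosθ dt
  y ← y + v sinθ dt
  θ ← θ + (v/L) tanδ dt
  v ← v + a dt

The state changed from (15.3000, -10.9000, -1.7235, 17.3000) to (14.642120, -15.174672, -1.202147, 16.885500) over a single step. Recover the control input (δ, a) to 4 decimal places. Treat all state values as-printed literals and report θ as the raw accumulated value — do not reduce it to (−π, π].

a = (v'−v)/dt = (-0.414500)/0.25 = -1.6580
Δθ = θ'−θ = 0.521353;  (v·dt/L) = 17.3000·0.25/3.0 = 1.441667
tan δ = Δθ·L/(v·dt) = 0.361632  →  δ = 0.3470

δ = 0.3470, a = -1.6580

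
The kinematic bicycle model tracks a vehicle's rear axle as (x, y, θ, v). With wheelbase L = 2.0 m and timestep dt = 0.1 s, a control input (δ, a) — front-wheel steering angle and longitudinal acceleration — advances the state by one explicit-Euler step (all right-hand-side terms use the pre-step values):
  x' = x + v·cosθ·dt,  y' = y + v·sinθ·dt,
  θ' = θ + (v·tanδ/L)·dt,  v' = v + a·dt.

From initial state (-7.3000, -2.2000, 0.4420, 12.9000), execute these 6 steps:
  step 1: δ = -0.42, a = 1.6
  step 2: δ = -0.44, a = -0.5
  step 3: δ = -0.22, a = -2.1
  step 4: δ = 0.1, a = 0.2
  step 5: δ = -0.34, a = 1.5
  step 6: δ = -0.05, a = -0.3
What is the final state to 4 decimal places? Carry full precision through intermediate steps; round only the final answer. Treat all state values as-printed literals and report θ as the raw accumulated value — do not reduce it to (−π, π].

after step 1 (δ=-0.42, a=1.6): (-6.133972, -1.648205, 0.153961, 13.060000)
after step 2 (δ=-0.44, a=-0.5): (-4.843420, -1.447926, -0.153459, 13.010000)
after step 3 (δ=-0.22, a=-2.1): (-3.557709, -1.646793, -0.298923, 12.800000)
after step 4 (δ=0.1, a=0.2): (-2.334471, -2.023742, -0.234709, 12.820000)
after step 5 (δ=-0.34, a=1.5): (-1.087621, -2.321884, -0.461455, 12.970000)
after step 6 (δ=-0.05, a=-0.3): (0.073720, -2.899375, -0.493907, 12.940000)

(0.0737, -2.8994, -0.4939, 12.9400)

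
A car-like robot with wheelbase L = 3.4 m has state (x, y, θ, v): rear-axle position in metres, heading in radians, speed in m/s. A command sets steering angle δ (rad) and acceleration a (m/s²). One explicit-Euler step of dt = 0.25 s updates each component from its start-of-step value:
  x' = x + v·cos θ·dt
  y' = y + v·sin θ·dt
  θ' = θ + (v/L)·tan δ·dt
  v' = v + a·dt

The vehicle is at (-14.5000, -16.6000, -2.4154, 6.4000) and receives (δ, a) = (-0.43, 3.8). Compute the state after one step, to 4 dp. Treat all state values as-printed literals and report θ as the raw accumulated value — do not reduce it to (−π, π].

x' = -14.5000 + 6.4000·cos(-2.4154)·0.25 = -15.6963
y' = -16.6000 + 6.4000·sin(-2.4154)·0.25 = -17.6624
θ' = -2.4154 + (6.4000/3.4)·tan(-0.43)·0.25 = -2.6312
v' = 6.4000 + 3.8000·0.25 = 7.3500

(-15.6963, -17.6624, -2.6312, 7.3500)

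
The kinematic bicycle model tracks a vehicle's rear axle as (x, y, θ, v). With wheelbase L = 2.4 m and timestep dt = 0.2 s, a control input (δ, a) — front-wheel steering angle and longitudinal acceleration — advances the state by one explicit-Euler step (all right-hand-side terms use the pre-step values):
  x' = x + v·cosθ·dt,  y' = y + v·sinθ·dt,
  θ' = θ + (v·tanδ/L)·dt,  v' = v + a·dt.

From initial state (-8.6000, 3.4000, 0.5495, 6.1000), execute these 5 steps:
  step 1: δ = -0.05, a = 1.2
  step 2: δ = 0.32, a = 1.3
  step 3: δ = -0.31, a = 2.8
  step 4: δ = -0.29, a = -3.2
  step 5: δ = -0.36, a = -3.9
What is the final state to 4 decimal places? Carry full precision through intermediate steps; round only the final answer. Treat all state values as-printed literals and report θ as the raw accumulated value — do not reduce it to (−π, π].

(-2.9837, 6.6773, 0.1404, 5.7400)

after step 1 (δ=-0.05, a=1.2): (-7.559601, 4.037158, 0.524062, 6.340000)
after step 2 (δ=0.32, a=1.3): (-6.461775, 4.671667, 0.699146, 6.600000)
after step 3 (δ=-0.31, a=2.8): (-5.451458, 5.521172, 0.522966, 7.160000)
after step 4 (δ=-0.29, a=-3.2): (-4.210857, 6.236387, 0.344913, 6.520000)
after step 5 (δ=-0.36, a=-3.9): (-2.983656, 6.677289, 0.140401, 5.740000)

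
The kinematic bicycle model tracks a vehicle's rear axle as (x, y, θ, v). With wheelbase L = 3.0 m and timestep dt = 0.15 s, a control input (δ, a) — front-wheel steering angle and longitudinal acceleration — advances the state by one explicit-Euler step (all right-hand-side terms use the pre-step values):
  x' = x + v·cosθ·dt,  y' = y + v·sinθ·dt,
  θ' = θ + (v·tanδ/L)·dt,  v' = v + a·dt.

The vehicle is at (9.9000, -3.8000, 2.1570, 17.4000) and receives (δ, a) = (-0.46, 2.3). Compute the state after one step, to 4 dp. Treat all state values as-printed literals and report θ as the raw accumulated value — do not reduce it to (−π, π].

x' = 9.9000 + 17.4000·cos(2.1570)·0.15 = 8.4561
y' = -3.8000 + 17.4000·sin(2.1570)·0.15 = -1.6257
θ' = 2.1570 + (17.4000/3.0)·tan(-0.46)·0.15 = 1.7260
v' = 17.4000 + 2.3000·0.15 = 17.7450

(8.4561, -1.6257, 1.7260, 17.7450)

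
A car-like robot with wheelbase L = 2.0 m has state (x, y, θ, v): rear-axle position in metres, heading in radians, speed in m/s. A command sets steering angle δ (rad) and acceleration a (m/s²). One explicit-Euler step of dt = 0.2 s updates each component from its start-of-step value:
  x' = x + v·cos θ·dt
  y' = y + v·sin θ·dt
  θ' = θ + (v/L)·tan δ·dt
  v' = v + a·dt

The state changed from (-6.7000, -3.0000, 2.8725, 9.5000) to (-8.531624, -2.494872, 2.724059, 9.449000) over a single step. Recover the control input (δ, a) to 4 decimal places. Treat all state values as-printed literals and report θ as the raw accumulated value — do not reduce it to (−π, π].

δ = -0.1550, a = -0.2550

a = (v'−v)/dt = (-0.051000)/0.2 = -0.2550
Δθ = θ'−θ = -0.148441;  (v·dt/L) = 9.5000·0.2/2.0 = 0.950000
tan δ = Δθ·L/(v·dt) = -0.156254  →  δ = -0.1550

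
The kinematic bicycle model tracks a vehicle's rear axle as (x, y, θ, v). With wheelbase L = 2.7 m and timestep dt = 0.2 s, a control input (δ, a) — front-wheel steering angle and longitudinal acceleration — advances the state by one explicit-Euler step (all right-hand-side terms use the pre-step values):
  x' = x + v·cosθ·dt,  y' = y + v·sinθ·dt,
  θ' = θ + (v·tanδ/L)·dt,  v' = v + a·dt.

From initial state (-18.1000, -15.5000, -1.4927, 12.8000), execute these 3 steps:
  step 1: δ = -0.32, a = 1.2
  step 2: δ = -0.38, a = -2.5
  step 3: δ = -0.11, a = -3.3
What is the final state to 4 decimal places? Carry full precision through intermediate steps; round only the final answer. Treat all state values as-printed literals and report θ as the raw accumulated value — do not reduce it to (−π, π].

(-19.9715, -22.6263, -2.2953, 11.8800)

after step 1 (δ=-0.32, a=1.2): (-17.900277, -18.052197, -1.806906, 13.040000)
after step 2 (δ=-0.38, a=-2.5): (-18.510346, -20.587839, -2.192709, 12.540000)
after step 3 (δ=-0.11, a=-3.3): (-19.971484, -22.626255, -2.295301, 11.880000)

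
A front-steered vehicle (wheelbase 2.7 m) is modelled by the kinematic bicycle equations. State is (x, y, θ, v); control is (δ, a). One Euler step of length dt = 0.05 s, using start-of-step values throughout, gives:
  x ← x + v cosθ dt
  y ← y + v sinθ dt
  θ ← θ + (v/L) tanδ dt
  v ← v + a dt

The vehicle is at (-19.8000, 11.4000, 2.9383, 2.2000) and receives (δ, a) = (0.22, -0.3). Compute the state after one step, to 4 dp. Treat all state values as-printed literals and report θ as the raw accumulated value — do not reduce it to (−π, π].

x' = -19.8000 + 2.2000·cos(2.9383)·0.05 = -19.9077
y' = 11.4000 + 2.2000·sin(2.9383)·0.05 = 11.4222
θ' = 2.9383 + (2.2000/2.7)·tan(0.22)·0.05 = 2.9474
v' = 2.2000 − 0.3000·0.05 = 2.1850

(-19.9077, 11.4222, 2.9474, 2.1850)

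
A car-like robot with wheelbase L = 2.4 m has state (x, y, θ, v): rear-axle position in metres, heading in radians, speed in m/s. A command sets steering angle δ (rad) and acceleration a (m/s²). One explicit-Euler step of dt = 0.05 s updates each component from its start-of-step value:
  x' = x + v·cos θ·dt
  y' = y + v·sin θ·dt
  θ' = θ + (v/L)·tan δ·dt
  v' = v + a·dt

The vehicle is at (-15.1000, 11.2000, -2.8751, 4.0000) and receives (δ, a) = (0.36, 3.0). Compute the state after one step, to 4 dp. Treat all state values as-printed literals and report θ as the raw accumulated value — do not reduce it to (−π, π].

x' = -15.1000 + 4.0000·cos(-2.8751)·0.05 = -15.2929
y' = 11.2000 + 4.0000·sin(-2.8751)·0.05 = 11.1473
θ' = -2.8751 + (4.0000/2.4)·tan(0.36)·0.05 = -2.8437
v' = 4.0000 + 3.0000·0.05 = 4.1500

(-15.2929, 11.1473, -2.8437, 4.1500)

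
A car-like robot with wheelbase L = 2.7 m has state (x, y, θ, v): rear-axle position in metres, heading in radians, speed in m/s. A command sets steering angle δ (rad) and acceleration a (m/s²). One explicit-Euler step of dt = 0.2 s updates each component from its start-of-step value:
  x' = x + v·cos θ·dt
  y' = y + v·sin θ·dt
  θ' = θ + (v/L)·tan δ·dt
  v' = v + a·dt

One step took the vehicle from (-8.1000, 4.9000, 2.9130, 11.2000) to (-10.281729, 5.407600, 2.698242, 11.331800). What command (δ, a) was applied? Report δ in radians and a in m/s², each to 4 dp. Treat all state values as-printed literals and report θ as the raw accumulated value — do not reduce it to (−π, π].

δ = -0.2533, a = 0.6590

a = (v'−v)/dt = (0.131800)/0.2 = 0.6590
Δθ = θ'−θ = -0.214758;  (v·dt/L) = 11.2000·0.2/2.7 = 0.829630
tan δ = Δθ·L/(v·dt) = -0.258860  →  δ = -0.2533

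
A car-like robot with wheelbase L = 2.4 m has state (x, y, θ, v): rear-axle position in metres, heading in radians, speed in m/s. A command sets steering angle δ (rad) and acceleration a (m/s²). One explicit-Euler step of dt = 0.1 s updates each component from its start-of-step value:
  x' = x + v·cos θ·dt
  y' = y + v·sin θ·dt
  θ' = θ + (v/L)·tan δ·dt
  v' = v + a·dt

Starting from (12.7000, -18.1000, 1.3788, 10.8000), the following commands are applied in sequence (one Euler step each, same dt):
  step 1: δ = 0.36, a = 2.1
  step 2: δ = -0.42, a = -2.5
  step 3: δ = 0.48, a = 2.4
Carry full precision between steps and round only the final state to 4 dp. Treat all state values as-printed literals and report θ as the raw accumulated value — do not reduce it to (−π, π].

(13.1736, -14.8908, 1.5767, 11.0000)

after step 1 (δ=0.36, a=2.1): (12.906084, -17.039845, 1.548181, 11.010000)
after step 2 (δ=-0.42, a=-2.5): (12.930981, -15.939126, 1.343316, 10.760000)
after step 3 (δ=0.48, a=2.4): (13.173645, -14.890846, 1.576723, 11.000000)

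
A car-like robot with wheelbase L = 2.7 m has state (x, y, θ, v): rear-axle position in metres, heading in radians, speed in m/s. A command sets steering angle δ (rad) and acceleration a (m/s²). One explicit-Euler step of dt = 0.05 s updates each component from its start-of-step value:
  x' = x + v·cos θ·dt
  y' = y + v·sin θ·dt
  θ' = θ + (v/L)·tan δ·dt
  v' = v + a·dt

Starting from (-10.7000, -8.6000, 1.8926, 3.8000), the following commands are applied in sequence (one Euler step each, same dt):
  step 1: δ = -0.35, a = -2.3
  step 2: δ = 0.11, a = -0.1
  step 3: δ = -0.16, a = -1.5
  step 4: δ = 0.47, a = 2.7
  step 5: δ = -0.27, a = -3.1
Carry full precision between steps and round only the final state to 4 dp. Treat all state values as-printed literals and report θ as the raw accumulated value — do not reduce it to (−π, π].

after step 1 (δ=-0.35, a=-2.3): (-10.760093, -8.419753, 1.866913, 3.685000)
after step 2 (δ=0.11, a=-0.1): (-10.813858, -8.243522, 1.874450, 3.680000)
after step 3 (δ=-0.16, a=-1.5): (-10.868876, -8.067940, 1.863452, 3.605000)
after step 4 (δ=0.47, a=2.7): (-10.920877, -7.895354, 1.897363, 3.740000)
after step 5 (δ=-0.27, a=-3.1): (-10.980866, -7.718238, 1.878195, 3.585000)

(-10.9809, -7.7182, 1.8782, 3.5850)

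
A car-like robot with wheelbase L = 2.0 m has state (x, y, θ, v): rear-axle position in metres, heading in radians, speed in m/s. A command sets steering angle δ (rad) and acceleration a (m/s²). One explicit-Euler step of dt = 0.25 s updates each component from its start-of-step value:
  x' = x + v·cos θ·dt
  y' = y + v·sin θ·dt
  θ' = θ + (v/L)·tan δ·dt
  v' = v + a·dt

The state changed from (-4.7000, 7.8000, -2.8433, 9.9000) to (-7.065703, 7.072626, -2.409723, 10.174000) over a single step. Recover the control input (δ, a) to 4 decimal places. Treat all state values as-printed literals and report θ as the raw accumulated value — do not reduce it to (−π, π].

δ = 0.3370, a = 1.0960

a = (v'−v)/dt = (0.274000)/0.25 = 1.0960
Δθ = θ'−θ = 0.433577;  (v·dt/L) = 9.9000·0.25/2.0 = 1.237500
tan δ = Δθ·L/(v·dt) = 0.350365  →  δ = 0.3370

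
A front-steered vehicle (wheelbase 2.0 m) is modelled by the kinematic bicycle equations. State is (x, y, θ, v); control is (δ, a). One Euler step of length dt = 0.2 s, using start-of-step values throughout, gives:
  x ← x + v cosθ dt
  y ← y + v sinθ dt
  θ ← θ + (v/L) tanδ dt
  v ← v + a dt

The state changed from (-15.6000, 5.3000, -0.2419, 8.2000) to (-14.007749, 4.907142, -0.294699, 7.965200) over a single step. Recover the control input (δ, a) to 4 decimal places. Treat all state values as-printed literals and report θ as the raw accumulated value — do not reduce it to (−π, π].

a = (v'−v)/dt = (-0.234800)/0.2 = -1.1740
Δθ = θ'−θ = -0.052799;  (v·dt/L) = 8.2000·0.2/2.0 = 0.820000
tan δ = Δθ·L/(v·dt) = -0.064389  →  δ = -0.0643

δ = -0.0643, a = -1.1740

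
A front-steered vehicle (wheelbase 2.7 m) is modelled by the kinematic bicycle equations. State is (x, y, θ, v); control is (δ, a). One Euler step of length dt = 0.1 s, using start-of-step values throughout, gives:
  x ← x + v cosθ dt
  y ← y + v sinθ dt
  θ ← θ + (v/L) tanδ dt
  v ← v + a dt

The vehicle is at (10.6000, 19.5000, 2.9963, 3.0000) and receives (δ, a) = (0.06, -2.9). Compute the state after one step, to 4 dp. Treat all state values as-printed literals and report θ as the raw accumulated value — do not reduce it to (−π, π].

x' = 10.6000 + 3.0000·cos(2.9963)·0.1 = 10.3032
y' = 19.5000 + 3.0000·sin(2.9963)·0.1 = 19.5434
θ' = 2.9963 + (3.0000/2.7)·tan(0.06)·0.1 = 3.0030
v' = 3.0000 − 2.9000·0.1 = 2.7100

(10.3032, 19.5434, 3.0030, 2.7100)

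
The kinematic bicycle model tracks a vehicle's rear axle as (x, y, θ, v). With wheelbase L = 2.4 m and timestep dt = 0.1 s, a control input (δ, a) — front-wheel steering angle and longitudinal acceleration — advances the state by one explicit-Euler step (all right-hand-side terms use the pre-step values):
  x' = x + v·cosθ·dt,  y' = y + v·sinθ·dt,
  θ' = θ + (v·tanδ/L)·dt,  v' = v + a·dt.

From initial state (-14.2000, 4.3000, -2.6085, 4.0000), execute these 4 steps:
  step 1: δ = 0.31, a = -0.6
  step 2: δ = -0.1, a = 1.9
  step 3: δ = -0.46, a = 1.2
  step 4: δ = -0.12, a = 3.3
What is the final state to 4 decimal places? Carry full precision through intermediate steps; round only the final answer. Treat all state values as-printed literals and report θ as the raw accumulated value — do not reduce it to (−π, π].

after step 1 (δ=0.31, a=-0.6): (-14.544496, 4.096720, -2.555112, 3.940000)
after step 2 (δ=-0.1, a=1.9): (-14.872656, 3.878668, -2.571584, 4.130000)
after step 3 (δ=-0.46, a=1.2): (-15.220359, 3.655796, -2.656842, 4.250000)
after step 4 (δ=-0.12, a=3.3): (-15.596395, 3.457752, -2.678195, 4.580000)

(-15.5964, 3.4578, -2.6782, 4.5800)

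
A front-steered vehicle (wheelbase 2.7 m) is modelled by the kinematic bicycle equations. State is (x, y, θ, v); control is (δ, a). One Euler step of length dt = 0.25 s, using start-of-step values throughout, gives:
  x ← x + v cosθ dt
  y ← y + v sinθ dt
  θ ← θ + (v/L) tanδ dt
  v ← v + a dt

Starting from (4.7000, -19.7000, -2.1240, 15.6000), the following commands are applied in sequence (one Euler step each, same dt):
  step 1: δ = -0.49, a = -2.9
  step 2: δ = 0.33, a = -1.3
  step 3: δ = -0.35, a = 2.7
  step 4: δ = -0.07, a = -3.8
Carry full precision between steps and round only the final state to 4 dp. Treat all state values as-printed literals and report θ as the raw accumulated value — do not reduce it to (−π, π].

(-7.4007, -27.1807, -3.0133, 14.2750)

after step 1 (δ=-0.49, a=-2.9): (2.650879, -23.018298, -2.894450, 14.875000)
after step 2 (δ=0.33, a=-1.3): (-0.954878, -23.928034, -2.422685, 14.550000)
after step 3 (δ=-0.35, a=2.7): (-3.692190, -26.323557, -2.914459, 15.225000)
after step 4 (δ=-0.07, a=-3.8): (-7.400680, -27.180668, -3.013302, 14.275000)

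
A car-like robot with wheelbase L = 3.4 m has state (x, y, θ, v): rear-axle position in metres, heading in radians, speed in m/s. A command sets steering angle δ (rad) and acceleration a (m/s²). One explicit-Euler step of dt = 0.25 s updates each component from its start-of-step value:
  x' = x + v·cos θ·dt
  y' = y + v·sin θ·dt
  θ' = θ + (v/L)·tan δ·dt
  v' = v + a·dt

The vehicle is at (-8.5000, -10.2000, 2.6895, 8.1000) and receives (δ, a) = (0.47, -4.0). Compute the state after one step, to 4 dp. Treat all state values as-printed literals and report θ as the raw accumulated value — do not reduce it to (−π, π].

(-10.3216, -9.3154, 2.9920, 7.1000)

x' = -8.5000 + 8.1000·cos(2.6895)·0.25 = -10.3216
y' = -10.2000 + 8.1000·sin(2.6895)·0.25 = -9.3154
θ' = 2.6895 + (8.1000/3.4)·tan(0.47)·0.25 = 2.9920
v' = 8.1000 − 4.0000·0.25 = 7.1000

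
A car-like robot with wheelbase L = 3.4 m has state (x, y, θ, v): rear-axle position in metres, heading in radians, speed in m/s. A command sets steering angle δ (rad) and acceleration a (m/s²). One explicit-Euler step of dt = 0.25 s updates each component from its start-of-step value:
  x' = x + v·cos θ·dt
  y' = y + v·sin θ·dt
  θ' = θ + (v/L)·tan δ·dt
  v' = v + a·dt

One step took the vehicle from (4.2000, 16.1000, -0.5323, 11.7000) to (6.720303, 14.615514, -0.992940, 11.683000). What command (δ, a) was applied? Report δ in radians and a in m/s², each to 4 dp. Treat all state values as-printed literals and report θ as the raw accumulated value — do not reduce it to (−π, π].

a = (v'−v)/dt = (-0.017000)/0.25 = -0.0680
Δθ = θ'−θ = -0.460640;  (v·dt/L) = 11.7000·0.25/3.4 = 0.860294
tan δ = Δθ·L/(v·dt) = -0.535445  →  δ = -0.4916

δ = -0.4916, a = -0.0680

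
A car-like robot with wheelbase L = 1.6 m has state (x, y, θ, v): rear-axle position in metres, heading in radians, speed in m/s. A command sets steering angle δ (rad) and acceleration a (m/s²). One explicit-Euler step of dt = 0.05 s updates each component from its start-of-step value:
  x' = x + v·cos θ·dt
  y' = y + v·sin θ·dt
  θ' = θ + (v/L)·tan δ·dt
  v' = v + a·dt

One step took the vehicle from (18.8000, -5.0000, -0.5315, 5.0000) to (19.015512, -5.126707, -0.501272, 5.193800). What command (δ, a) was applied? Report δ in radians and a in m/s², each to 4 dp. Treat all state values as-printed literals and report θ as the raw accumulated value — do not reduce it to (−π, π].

a = (v'−v)/dt = (0.193800)/0.05 = 3.8760
Δθ = θ'−θ = 0.030228;  (v·dt/L) = 5.0000·0.05/1.6 = 0.156250
tan δ = Δθ·L/(v·dt) = 0.193459  →  δ = 0.1911

δ = 0.1911, a = 3.8760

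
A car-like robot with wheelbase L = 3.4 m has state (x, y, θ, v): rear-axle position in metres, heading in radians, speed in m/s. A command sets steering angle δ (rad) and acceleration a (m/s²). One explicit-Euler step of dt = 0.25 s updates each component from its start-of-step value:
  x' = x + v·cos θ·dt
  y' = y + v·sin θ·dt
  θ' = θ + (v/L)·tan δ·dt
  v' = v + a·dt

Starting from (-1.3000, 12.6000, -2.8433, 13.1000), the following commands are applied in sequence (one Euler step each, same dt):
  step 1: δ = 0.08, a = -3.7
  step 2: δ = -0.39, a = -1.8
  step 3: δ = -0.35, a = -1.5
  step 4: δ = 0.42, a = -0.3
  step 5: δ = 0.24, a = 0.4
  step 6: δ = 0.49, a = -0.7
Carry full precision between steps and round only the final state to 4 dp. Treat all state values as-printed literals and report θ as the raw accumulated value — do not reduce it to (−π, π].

after step 1 (δ=0.08, a=-3.7): (-4.430375, 11.637515, -2.766076, 12.175000)
after step 2 (δ=-0.39, a=-1.8): (-7.262031, 10.521210, -3.134061, 11.725000)
after step 3 (δ=-0.35, a=-1.5): (-10.193198, 10.499134, -3.448764, 11.350000)
after step 4 (δ=0.42, a=-0.3): (-12.897882, 11.357091, -3.076073, 11.275000)
after step 5 (δ=0.24, a=0.4): (-15.710584, 11.172539, -2.873192, 11.375000)
after step 6 (δ=0.49, a=-0.7): (-18.452518, 10.418406, -2.427068, 11.200000)

(-18.4525, 10.4184, -2.4271, 11.2000)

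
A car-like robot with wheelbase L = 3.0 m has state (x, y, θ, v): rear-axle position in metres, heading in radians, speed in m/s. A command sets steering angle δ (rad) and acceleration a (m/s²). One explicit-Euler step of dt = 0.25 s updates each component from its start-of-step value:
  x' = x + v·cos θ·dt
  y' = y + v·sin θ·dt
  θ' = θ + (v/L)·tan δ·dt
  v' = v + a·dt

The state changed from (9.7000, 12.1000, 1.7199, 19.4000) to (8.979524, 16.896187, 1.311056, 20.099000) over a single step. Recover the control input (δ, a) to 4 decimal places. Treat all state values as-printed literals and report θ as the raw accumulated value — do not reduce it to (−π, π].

a = (v'−v)/dt = (0.699000)/0.25 = 2.7960
Δθ = θ'−θ = -0.408844;  (v·dt/L) = 19.4000·0.25/3.0 = 1.616667
tan δ = Δθ·L/(v·dt) = -0.252893  →  δ = -0.2477

δ = -0.2477, a = 2.7960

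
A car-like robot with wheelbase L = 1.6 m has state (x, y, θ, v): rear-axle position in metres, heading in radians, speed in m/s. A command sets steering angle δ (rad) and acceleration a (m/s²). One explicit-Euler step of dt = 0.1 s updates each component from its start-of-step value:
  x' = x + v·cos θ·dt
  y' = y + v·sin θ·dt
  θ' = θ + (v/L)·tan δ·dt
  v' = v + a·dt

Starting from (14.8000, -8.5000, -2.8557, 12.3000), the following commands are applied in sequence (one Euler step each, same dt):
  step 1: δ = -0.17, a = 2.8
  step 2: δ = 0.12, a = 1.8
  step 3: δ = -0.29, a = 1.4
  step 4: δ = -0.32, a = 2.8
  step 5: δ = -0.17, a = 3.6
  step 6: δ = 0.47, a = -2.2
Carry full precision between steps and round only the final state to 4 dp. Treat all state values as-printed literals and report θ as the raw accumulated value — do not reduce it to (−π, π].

(7.3270, -8.5089, -3.1096, 13.3200)

after step 1 (δ=-0.17, a=2.8): (13.619925, -8.846877, -2.987661, 12.580000)
after step 2 (δ=0.12, a=1.8): (12.376800, -9.039759, -2.892856, 12.760000)
after step 3 (δ=-0.29, a=1.4): (11.140070, -9.353885, -3.130840, 12.900000)
after step 4 (δ=-0.32, a=2.8): (9.850145, -9.367756, -3.398023, 13.180000)
after step 5 (δ=-0.17, a=3.6): (8.575241, -9.033473, -3.539425, 13.540000)
after step 6 (δ=0.47, a=-2.2): (7.326984, -8.508905, -3.109559, 13.320000)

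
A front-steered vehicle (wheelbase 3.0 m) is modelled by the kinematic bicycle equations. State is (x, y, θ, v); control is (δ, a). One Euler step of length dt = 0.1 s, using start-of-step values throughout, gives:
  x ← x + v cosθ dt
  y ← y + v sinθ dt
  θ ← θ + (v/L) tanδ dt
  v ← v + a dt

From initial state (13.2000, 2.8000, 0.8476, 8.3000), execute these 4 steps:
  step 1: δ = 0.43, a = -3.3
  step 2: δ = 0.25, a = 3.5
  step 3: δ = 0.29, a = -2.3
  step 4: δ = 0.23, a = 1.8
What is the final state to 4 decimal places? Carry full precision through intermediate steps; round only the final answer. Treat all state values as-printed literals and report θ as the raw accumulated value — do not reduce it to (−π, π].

after step 1 (δ=0.43, a=-3.3): (13.749281, 3.422246, 0.974485, 7.970000)
after step 2 (δ=0.25, a=3.5): (14.196871, 4.081694, 1.042321, 8.320000)
after step 3 (δ=0.29, a=-2.3): (14.616380, 4.800190, 1.125081, 8.090000)
after step 4 (δ=0.23, a=1.8): (14.965143, 5.530153, 1.188221, 8.270000)

(14.9651, 5.5302, 1.1882, 8.2700)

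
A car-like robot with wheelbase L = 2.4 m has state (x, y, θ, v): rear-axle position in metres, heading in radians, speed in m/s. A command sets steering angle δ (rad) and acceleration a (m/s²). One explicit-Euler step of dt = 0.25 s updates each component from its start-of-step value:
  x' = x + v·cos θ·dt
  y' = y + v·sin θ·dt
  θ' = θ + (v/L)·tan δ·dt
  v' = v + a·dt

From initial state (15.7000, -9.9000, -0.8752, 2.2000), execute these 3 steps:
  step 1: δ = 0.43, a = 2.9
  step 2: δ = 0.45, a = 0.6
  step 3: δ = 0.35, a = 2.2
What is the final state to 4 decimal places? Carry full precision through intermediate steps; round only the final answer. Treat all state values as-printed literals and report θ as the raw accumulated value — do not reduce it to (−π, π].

(17.2017, -11.2798, -0.5060, 3.6250)

after step 1 (δ=0.43, a=2.9): (16.052464, -10.322219, -0.770099, 2.925000)
after step 2 (δ=0.45, a=0.6): (16.577385, -10.831320, -0.622919, 3.075000)
after step 3 (δ=0.35, a=2.2): (17.201748, -11.279815, -0.505995, 3.625000)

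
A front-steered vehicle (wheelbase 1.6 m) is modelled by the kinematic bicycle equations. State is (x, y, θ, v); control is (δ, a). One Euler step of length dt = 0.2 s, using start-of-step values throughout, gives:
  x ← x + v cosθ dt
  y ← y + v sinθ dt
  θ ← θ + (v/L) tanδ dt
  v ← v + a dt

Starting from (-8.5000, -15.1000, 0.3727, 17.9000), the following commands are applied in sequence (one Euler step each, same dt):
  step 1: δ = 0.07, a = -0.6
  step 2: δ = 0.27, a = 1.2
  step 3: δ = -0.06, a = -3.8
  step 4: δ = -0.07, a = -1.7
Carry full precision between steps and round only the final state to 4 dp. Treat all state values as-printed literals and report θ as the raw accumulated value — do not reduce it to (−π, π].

after step 1 (δ=0.07, a=-0.6): (-5.165776, -13.796410, 0.529581, 17.780000)
after step 2 (δ=0.27, a=1.2): (-2.096881, -12.000018, 1.144676, 18.020000)
after step 3 (δ=-0.06, a=-3.8): (-0.607201, -8.718301, 1.009364, 17.260000)
after step 4 (δ=-0.07, a=-1.7): (1.230642, -5.796206, 0.858092, 16.920000)

(1.2306, -5.7962, 0.8581, 16.9200)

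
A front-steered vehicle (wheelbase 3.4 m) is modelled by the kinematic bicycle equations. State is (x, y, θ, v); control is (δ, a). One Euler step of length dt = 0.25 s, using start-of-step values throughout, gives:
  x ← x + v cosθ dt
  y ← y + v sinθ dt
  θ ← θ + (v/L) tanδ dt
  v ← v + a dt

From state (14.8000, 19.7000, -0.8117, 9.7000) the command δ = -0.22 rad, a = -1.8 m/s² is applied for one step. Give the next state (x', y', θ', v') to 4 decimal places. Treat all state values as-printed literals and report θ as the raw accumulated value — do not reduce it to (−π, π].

x' = 14.8000 + 9.7000·cos(-0.8117)·0.25 = 16.4690
y' = 19.7000 + 9.7000·sin(-0.8117)·0.25 = 17.9408
θ' = -0.8117 + (9.7000/3.4)·tan(-0.22)·0.25 = -0.9712
v' = 9.7000 − 1.8000·0.25 = 9.2500

(16.4690, 17.9408, -0.9712, 9.2500)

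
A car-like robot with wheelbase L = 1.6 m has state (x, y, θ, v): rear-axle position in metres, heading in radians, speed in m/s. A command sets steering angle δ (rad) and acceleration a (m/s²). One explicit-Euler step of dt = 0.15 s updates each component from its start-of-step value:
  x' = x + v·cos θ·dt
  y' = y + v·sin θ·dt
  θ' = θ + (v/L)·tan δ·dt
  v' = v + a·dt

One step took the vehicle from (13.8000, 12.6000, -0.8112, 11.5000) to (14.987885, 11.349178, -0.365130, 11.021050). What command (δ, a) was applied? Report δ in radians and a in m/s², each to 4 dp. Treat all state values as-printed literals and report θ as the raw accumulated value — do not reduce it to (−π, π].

a = (v'−v)/dt = (-0.478950)/0.15 = -3.1930
Δθ = θ'−θ = 0.446070;  (v·dt/L) = 11.5000·0.15/1.6 = 1.078125
tan δ = Δθ·L/(v·dt) = 0.413746  →  δ = 0.3923

δ = 0.3923, a = -3.1930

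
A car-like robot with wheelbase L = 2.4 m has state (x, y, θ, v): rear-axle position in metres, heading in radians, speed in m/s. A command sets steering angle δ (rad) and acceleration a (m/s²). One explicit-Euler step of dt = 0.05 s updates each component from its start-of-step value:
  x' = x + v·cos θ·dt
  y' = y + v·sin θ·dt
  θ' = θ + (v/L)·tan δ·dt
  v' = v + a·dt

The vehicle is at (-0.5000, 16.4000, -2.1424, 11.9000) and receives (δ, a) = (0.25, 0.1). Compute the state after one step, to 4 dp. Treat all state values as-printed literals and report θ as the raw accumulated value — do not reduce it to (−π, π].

x' = -0.5000 + 11.9000·cos(-2.1424)·0.05 = -0.8219
y' = 16.4000 + 11.9000·sin(-2.1424)·0.05 = 15.8996
θ' = -2.1424 + (11.9000/2.4)·tan(0.25)·0.05 = -2.0791
v' = 11.9000 + 0.1000·0.05 = 11.9050

(-0.8219, 15.8996, -2.0791, 11.9050)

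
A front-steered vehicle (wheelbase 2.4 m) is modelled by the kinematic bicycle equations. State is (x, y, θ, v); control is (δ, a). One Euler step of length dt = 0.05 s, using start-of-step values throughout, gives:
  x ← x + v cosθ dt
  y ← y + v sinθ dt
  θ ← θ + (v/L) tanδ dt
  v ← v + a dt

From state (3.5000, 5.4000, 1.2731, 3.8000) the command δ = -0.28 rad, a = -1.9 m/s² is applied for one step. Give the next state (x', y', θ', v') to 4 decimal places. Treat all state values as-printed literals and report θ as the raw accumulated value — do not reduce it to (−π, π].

x' = 3.5000 + 3.8000·cos(1.2731)·0.05 = 3.5557
y' = 5.4000 + 3.8000·sin(1.2731)·0.05 = 5.5816
θ' = 1.2731 + (3.8000/2.4)·tan(-0.28)·0.05 = 1.2503
v' = 3.8000 − 1.9000·0.05 = 3.7050

(3.5557, 5.5816, 1.2503, 3.7050)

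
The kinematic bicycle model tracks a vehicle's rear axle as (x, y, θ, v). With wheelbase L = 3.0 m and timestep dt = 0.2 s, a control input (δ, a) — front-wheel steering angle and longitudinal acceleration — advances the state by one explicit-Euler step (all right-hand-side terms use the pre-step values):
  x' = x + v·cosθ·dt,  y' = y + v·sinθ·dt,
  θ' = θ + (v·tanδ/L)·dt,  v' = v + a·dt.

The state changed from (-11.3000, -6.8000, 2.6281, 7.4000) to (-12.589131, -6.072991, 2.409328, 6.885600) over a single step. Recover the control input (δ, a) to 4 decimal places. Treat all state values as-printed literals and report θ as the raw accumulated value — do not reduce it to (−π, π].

δ = -0.4174, a = -2.5720

a = (v'−v)/dt = (-0.514400)/0.2 = -2.5720
Δθ = θ'−θ = -0.218772;  (v·dt/L) = 7.4000·0.2/3.0 = 0.493333
tan δ = Δθ·L/(v·dt) = -0.443457  →  δ = -0.4174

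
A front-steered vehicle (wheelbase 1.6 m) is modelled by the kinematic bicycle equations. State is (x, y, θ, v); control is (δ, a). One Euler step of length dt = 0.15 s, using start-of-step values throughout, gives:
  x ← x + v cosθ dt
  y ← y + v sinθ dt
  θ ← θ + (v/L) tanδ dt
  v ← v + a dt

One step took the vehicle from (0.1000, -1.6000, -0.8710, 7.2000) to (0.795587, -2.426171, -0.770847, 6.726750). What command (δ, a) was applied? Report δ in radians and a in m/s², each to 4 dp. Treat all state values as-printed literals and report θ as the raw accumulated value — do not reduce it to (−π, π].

a = (v'−v)/dt = (-0.473250)/0.15 = -3.1550
Δθ = θ'−θ = 0.100153;  (v·dt/L) = 7.2000·0.15/1.6 = 0.675000
tan δ = Δθ·L/(v·dt) = 0.148375  →  δ = 0.1473

δ = 0.1473, a = -3.1550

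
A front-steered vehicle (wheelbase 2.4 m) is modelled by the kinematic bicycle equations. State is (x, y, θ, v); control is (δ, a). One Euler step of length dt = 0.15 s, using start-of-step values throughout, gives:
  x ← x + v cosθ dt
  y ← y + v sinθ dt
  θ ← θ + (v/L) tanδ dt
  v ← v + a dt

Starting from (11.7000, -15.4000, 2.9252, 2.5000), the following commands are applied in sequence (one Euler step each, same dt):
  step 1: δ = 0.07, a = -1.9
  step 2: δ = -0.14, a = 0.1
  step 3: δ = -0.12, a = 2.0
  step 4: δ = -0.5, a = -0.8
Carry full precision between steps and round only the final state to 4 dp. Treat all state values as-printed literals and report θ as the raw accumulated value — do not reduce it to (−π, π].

after step 1 (δ=0.07, a=-1.9): (11.333746, -15.319485, 2.936155, 2.215000)
after step 2 (δ=-0.14, a=0.1): (11.008482, -15.251707, 2.916647, 2.230000)
after step 3 (δ=-0.12, a=2.0): (10.682410, -15.177096, 2.899841, 2.530000)
after step 4 (δ=-0.5, a=-0.8): (10.313945, -15.086242, 2.813457, 2.410000)

(10.3139, -15.0862, 2.8135, 2.4100)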